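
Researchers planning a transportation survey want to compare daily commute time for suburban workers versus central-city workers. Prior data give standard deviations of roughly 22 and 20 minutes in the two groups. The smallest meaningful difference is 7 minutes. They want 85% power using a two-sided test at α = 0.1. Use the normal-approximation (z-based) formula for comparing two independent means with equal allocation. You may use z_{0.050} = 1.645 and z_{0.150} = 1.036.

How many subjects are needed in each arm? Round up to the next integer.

n = 130 per group

n = (z_{α/2} + z_β)² · (σ₁² + σ₂²) / δ²
  = (1.645 + 1.036)² · (22² + 20² = 884) / 7²
  = 7.1878 · 884 / 49
  = 129.67
Round up → n = 130 per group.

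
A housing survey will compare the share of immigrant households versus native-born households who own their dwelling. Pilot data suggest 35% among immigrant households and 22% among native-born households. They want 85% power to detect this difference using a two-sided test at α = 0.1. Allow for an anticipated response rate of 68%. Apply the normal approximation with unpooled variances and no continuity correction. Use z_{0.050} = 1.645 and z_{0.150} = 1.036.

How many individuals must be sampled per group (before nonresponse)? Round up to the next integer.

n = (z_{α/2} + z_β)² · [p₁(1−p₁) + p₂(1−p₂)] / (p₁ − p₂)²
  = (1.645 + 1.036)² · (0.35·0.65 + 0.22·0.78) / (0.13)²
  = (2.681)² · (0.2275 + 0.1716) / 0.0169
  = 7.1878 · 0.3991 / 0.0169
  = 169.74
Adjust for 68% response: 169.74 / 0.68 = 249.62.
Round up → n = 250 per group.

n = 250 per group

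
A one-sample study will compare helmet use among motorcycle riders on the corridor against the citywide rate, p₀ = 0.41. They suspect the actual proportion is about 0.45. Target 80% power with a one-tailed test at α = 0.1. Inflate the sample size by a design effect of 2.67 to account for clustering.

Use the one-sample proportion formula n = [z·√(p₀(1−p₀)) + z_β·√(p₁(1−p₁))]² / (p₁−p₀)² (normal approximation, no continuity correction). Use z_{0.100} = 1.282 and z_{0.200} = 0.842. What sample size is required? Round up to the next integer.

n = [z_α·√(p₀q₀) + z_β·√(p₁q₁)]² / (p₁ − p₀)²
  = [1.282·√(0.41·0.59) + 0.842·√(0.45·0.55)]² / (0.04)²
  = [1.282·0.4918 + 0.842·0.4975]² / 0.0016
  = [1.0494]² / 0.0016
  = 688.30
Design effect: 2.67 × 688.30 = 1837.76.
Round up → n = 1838.

n = 1838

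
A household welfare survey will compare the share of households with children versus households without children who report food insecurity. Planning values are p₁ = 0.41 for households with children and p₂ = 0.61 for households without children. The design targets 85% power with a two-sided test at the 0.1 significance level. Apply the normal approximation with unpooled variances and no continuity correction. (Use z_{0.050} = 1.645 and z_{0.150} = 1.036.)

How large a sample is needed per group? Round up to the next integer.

n = (z_{α/2} + z_β)² · [p₁(1−p₁) + p₂(1−p₂)] / (p₁ − p₂)²
  = (1.645 + 1.036)² · (0.41·0.59 + 0.61·0.39) / (-0.20)²
  = (2.681)² · (0.2419 + 0.2379) / 0.0400
  = 7.1878 · 0.4798 / 0.0400
  = 86.22
Round up → n = 87 per group.

n = 87 per group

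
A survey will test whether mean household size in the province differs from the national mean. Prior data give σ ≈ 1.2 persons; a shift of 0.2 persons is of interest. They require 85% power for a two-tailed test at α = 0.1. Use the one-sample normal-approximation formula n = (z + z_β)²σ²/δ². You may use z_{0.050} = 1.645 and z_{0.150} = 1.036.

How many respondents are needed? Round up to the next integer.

n = 259

n = (z_{α/2} + z_β)² · σ² / δ²
  = (1.645 + 1.036)² · 1.2² / 0.2²
  = 7.1878 · 1.44 / 0.04
  = 258.76
Round up → n = 259.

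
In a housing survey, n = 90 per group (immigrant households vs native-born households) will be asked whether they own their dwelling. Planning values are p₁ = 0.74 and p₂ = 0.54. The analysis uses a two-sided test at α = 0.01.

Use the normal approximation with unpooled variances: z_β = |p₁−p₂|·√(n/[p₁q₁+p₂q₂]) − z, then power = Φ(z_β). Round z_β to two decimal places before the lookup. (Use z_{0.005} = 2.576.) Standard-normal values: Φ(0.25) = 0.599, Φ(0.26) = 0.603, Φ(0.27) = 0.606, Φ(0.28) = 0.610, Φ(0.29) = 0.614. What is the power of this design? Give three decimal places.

z_β = |p₁−p₂|·√(n/[p₁q₁+p₂q₂]) − z_{α/2}
    = 0.20 · √(90/0.4408) − 2.576
    = 0.20 · 14.2890 − 2.576
    = 2.8578 − 2.576 = 0.2818 → 0.28
Power = Φ(0.28) = 0.610.

Power ≈ 0.610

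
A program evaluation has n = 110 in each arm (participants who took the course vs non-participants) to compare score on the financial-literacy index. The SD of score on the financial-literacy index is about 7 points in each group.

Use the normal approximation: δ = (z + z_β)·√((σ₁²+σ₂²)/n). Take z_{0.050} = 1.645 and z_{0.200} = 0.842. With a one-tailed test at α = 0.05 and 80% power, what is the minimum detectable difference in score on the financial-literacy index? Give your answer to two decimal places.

δ = (z_α + z_β) · √((σ₁²+σ₂²)/n)
  = (1.645 + 0.842) · √(98/110)
  = 2.487 · √0.89091
  = 2.487 · 0.9439
  = 2.3474

Minimum detectable difference ≈ 2.35 points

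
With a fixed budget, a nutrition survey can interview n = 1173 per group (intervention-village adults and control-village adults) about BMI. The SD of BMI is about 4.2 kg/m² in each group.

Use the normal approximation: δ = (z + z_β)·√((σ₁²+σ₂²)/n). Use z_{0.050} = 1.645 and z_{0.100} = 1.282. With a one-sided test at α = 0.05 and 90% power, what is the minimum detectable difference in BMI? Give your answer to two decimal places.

δ = (z_α + z_β) · √((σ₁²+σ₂²)/n)
  = (1.645 + 1.282) · √(35.28/1173)
  = 2.927 · √0.03008
  = 2.927 · 0.1734
  = 0.5076

Minimum detectable difference ≈ 0.51 kg/m²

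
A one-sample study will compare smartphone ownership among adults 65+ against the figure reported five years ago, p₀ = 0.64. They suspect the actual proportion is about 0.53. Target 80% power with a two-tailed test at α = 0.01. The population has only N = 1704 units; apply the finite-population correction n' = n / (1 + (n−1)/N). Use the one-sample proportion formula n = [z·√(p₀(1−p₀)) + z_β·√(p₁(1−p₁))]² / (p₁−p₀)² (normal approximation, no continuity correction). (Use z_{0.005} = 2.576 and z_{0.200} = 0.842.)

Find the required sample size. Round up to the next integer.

n = [z_{α/2}·√(p₀q₀) + z_β·√(p₁q₁)]² / (p₁ − p₀)²
  = [2.576·√(0.64·0.36) + 0.842·√(0.53·0.47)]² / (-0.11)²
  = [2.576·0.4800 + 0.842·0.4991]² / 0.0121
  = [1.6567]² / 0.0121
  = 226.84
Finite-population correction (N = 1704): 226.84 / (1 + (226.84 − 1)/1704) = 200.29.
Round up → n = 201.

n = 201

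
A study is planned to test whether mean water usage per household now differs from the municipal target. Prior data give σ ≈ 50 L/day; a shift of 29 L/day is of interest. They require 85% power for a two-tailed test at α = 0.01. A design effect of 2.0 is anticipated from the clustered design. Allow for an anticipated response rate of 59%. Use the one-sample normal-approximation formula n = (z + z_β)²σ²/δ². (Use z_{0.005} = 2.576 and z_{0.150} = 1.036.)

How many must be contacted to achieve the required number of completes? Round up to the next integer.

n = (z_{α/2} + z_β)² · σ² / δ²
  = (2.576 + 1.036)² · 50² / 29²
  = 13.0465 · 2500 / 841
  = 38.78
Design effect: 2.0 × 38.78 = 77.57.
Adjust for 59% response: 77.57 / 0.59 = 131.47.
Round up → n = 132.

n = 132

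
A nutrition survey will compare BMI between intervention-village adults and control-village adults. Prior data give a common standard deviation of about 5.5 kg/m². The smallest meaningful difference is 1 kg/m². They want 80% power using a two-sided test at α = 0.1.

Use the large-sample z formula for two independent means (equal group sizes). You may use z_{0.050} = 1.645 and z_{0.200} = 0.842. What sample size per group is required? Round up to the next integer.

n = 375 per group

n = (z_{α/2} + z_β)² · (σ₁² + σ₂²) / δ²
  = (1.645 + 0.842)² · (2·5.5² = 60.5) / 1²
  = 6.1852 · 60.5 / 1
  = 374.20
Round up → n = 375 per group.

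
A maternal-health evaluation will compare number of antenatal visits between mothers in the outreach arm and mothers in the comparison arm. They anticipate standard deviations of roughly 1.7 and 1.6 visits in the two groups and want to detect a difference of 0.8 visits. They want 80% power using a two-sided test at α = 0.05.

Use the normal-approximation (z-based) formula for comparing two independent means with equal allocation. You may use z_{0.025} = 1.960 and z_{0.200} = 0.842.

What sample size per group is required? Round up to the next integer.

n = (z_{α/2} + z_β)² · (σ₁² + σ₂²) / δ²
  = (1.960 + 0.842)² · (1.7² + 1.6² = 5.45) / 0.8²
  = 7.8512 · 5.45 / 0.64
  = 66.86
Round up → n = 67 per group.

n = 67 per group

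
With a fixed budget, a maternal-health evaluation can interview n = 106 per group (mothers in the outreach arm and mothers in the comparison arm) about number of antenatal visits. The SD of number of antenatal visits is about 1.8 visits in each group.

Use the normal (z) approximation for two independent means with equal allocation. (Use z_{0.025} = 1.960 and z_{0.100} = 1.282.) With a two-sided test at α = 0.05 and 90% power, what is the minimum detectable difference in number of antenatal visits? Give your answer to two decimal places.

δ = (z_{α/2} + z_β) · √((σ₁²+σ₂²)/n)
  = (1.960 + 1.282) · √(6.48/106)
  = 3.242 · √0.06113
  = 3.242 · 0.2472
  = 0.8016

Minimum detectable difference ≈ 0.80 visits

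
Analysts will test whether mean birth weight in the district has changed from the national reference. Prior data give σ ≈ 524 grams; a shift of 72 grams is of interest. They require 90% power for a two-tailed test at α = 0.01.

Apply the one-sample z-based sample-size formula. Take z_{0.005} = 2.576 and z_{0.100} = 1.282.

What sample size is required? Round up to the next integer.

n = 789

n = (z_{α/2} + z_β)² · σ² / δ²
  = (2.576 + 1.282)² · 524² / 72²
  = 14.8842 · 274576 / 5184
  = 788.36
Round up → n = 789.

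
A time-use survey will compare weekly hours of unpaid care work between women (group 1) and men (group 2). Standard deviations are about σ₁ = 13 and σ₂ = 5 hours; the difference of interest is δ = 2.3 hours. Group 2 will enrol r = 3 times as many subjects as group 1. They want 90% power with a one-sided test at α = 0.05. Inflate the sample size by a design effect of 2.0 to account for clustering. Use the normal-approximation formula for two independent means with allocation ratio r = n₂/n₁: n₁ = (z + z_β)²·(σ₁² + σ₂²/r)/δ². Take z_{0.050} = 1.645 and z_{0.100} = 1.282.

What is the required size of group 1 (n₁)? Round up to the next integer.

n₁ = (z_α + z_β)² · (σ₁² + σ₂²/r) / δ²
   = (1.645 + 1.282)² · (13² + 5²/3) / 2.3²
   = 8.5673 · (169 + 8.3333) / 5.29
   = 8.5673 · 177.3333 / 5.29
   = 287.20
Design effect: 2.0 × 287.20 = 574.39.
Round up → n₁ = 575; n₂ = r·n₁ = 3 × 575 = 1725.

n₁ = 575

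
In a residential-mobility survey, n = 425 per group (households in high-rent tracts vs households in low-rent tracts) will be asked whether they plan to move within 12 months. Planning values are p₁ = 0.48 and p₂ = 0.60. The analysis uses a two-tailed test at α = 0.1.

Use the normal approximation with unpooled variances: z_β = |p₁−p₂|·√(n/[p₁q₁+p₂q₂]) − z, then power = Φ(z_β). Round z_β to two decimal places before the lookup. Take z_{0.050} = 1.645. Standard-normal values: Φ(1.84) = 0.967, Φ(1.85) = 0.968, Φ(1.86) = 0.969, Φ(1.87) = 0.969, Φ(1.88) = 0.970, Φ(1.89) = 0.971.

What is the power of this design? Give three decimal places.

z_β = |p₁−p₂|·√(n/[p₁q₁+p₂q₂]) − z_{α/2}
    = 0.12 · √(425/0.4896) − 1.645
    = 0.12 · 29.4628 − 1.645
    = 3.5355 − 1.645 = 1.8905 → 1.89
Power = Φ(1.89) = 0.971.

Power ≈ 0.971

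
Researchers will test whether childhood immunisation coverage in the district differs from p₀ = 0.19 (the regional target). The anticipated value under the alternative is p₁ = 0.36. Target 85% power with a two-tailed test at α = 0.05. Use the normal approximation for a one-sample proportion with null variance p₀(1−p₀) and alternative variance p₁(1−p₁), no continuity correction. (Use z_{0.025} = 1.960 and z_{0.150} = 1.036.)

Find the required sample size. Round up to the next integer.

n = 56

n = [z_{α/2}·√(p₀q₀) + z_β·√(p₁q₁)]² / (p₁ − p₀)²
  = [1.960·√(0.19·0.81) + 1.036·√(0.36·0.64)]² / (0.17)²
  = [1.960·0.3923 + 1.036·0.4800]² / 0.0289
  = [1.2662]² / 0.0289
  = 55.48
Round up → n = 56.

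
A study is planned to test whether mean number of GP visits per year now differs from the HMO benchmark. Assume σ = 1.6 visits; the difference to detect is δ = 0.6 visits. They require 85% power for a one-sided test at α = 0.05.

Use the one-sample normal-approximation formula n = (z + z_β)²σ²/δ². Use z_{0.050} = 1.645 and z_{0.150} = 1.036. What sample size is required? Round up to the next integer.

n = 52

n = (z_α + z_β)² · σ² / δ²
  = (1.645 + 1.036)² · 1.6² / 0.6²
  = 7.1878 · 2.56 / 0.36
  = 51.11
Round up → n = 52.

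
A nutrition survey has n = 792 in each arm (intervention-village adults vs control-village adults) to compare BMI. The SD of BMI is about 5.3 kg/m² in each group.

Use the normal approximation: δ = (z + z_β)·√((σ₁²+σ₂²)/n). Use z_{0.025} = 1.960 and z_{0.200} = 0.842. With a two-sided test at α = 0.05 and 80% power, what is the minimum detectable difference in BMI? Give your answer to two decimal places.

Minimum detectable difference ≈ 0.75 kg/m²

δ = (z_{α/2} + z_β) · √((σ₁²+σ₂²)/n)
  = (1.960 + 0.842) · √(56.18/792)
  = 2.802 · √0.07093
  = 2.802 · 0.2663
  = 0.7463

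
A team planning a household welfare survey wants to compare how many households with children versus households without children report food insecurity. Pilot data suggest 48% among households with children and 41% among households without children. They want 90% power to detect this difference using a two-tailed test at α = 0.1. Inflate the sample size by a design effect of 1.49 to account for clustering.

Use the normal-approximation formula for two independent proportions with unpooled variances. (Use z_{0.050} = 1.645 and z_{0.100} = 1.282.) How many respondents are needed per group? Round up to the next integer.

n = 1281 per group

n = (z_{α/2} + z_β)² · [p₁(1−p₁) + p₂(1−p₂)] / (p₁ − p₂)²
  = (1.645 + 1.282)² · (0.48·0.52 + 0.41·0.59) / (0.07)²
  = (2.927)² · (0.2496 + 0.2419) / 0.0049
  = 8.5673 · 0.4915 / 0.0049
  = 859.36
Design effect: 1.49 × 859.36 = 1280.44.
Round up → n = 1281 per group.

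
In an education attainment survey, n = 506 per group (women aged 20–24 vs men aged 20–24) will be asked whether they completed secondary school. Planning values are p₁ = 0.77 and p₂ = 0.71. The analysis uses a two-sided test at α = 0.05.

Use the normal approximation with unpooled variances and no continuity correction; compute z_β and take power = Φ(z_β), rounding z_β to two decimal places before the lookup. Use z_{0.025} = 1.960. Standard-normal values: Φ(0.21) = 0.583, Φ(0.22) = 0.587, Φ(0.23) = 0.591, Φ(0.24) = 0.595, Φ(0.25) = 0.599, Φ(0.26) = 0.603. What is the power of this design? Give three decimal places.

z_β = |p₁−p₂|·√(n/[p₁q₁+p₂q₂]) − z_{α/2}
    = 0.06 · √(506/0.3830) − 1.960
    = 0.06 · 36.3476 − 1.960
    = 2.1809 − 1.960 = 0.2209 → 0.22
Power = Φ(0.22) = 0.587.

Power ≈ 0.587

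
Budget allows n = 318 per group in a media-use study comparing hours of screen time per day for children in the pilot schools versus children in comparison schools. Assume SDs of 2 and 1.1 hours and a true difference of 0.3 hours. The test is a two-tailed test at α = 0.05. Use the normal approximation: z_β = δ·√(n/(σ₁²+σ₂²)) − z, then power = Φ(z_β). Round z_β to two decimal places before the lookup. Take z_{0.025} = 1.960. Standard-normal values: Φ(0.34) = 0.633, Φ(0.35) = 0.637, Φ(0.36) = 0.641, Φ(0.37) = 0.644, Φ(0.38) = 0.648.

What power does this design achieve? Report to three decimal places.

z_β = δ·√(n/(σ₁²+σ₂²)) − z_{α/2}
    = 0.3 · √(318/5.21) − 1.960
    = 0.3 · 7.81258 − 1.960
    = 2.3438 − 1.960 = 0.3838 → 0.38
Power = Φ(0.38) = 0.648.

Power ≈ 0.648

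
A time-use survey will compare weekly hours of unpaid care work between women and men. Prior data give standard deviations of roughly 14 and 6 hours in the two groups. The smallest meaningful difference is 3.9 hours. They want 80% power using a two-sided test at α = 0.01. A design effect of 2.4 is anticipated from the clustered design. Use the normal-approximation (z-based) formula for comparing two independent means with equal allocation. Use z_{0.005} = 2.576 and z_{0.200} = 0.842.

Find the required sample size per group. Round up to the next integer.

n = (z_{α/2} + z_β)² · (σ₁² + σ₂²) / δ²
  = (2.576 + 0.842)² · (14² + 6² = 232) / 3.9²
  = 11.6827 · 232 / 15.21
  = 178.20
Design effect: 2.4 × 178.20 = 427.68.
Round up → n = 428 per group.

n = 428 per group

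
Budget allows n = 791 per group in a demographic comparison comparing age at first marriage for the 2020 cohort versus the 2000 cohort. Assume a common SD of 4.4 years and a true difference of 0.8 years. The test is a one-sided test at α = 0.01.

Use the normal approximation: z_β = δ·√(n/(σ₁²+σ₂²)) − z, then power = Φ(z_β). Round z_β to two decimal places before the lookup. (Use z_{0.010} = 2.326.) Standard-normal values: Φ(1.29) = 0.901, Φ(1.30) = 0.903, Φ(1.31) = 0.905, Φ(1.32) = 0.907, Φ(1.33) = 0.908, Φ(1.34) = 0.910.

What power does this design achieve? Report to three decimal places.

z_β = δ·√(n/(σ₁²+σ₂²)) − z_α
    = 0.8 · √(791/38.72) − 2.326
    = 0.8 · 4.51981 − 2.326
    = 3.6159 − 2.326 = 1.2899 → 1.29
Power = Φ(1.29) = 0.901.

Power ≈ 0.901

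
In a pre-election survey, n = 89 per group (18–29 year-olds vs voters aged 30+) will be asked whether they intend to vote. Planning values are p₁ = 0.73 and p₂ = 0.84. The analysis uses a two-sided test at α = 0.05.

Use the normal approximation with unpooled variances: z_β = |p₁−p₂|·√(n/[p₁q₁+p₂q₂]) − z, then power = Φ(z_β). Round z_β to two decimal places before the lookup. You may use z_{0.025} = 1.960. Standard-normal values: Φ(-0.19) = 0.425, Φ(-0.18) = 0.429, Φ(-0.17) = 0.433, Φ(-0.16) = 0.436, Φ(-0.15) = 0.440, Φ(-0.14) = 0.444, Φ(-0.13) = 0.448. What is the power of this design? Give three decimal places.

z_β = |p₁−p₂|·√(n/[p₁q₁+p₂q₂]) − z_{α/2}
    = 0.11 · √(89/0.3315) − 1.960
    = 0.11 · 16.3853 − 1.960
    = 1.8024 − 1.960 = -0.1576 → -0.16
Power = Φ(-0.16) = 0.436.

Power ≈ 0.436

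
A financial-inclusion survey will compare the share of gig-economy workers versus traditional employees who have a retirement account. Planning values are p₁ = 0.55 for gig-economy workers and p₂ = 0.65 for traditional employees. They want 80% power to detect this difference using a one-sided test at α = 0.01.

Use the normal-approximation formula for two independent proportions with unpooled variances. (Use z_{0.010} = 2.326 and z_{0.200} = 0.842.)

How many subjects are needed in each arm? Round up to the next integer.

n = 477 per group

n = (z_α + z_β)² · [p₁(1−p₁) + p₂(1−p₂)] / (p₁ − p₂)²
  = (2.326 + 0.842)² · (0.55·0.45 + 0.65·0.35) / (-0.10)²
  = (3.168)² · (0.2475 + 0.2275) / 0.0100
  = 10.0362 · 0.4750 / 0.0100
  = 476.72
Round up → n = 477 per group.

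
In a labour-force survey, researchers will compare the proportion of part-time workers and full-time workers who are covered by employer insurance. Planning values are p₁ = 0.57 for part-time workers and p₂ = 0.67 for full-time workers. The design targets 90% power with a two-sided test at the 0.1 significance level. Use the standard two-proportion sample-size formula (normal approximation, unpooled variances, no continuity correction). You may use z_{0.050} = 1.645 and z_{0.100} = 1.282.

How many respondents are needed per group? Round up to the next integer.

n = (z_{α/2} + z_β)² · [p₁(1−p₁) + p₂(1−p₂)] / (p₁ − p₂)²
  = (1.645 + 1.282)² · (0.57·0.43 + 0.67·0.33) / (-0.10)²
  = (2.927)² · (0.2451 + 0.2211) / 0.0100
  = 8.5673 · 0.4662 / 0.0100
  = 399.41
Round up → n = 400 per group.

n = 400 per group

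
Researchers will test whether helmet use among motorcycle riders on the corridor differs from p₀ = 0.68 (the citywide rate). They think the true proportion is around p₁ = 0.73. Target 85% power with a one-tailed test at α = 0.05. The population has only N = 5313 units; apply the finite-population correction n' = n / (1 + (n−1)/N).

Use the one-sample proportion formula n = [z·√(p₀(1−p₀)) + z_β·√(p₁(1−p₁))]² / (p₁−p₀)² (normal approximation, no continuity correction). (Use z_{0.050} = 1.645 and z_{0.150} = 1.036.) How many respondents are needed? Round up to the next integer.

n = 542

n = [z_α·√(p₀q₀) + z_β·√(p₁q₁)]² / (p₁ − p₀)²
  = [1.645·√(0.68·0.32) + 1.036·√(0.73·0.27)]² / (0.05)²
  = [1.645·0.4665 + 1.036·0.4440]² / 0.0025
  = [1.2273]² / 0.0025
  = 602.50
Finite-population correction (N = 5313): 602.50 / (1 + (602.50 − 1)/5313) = 541.23.
Round up → n = 542.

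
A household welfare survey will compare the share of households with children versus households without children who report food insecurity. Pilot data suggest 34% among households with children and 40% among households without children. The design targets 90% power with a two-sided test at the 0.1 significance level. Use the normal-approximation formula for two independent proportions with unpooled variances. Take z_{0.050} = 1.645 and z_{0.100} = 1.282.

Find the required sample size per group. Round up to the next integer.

n = (z_{α/2} + z_β)² · [p₁(1−p₁) + p₂(1−p₂)] / (p₁ − p₂)²
  = (1.645 + 1.282)² · (0.34·0.66 + 0.40·0.60) / (-0.06)²
  = (2.927)² · (0.2244 + 0.2400) / 0.0036
  = 8.5673 · 0.4644 / 0.0036
  = 1105.19
Round up → n = 1106 per group.

n = 1106 per group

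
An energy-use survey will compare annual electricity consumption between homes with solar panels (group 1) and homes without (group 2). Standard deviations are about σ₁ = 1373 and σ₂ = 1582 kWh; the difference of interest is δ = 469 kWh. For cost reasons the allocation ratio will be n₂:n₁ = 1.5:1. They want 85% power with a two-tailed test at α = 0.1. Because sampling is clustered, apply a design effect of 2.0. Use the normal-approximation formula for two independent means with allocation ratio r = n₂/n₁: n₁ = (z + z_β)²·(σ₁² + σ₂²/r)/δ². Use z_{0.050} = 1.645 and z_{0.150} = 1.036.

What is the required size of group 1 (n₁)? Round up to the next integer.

n₁ = 233

n₁ = (z_{α/2} + z_β)² · (σ₁² + σ₂²/r) / δ²
   = (1.645 + 1.036)² · (1373² + 1582²/1.5) / 469²
   = 7.1878 · (1885129 + 1668482.7) / 219961
   = 7.1878 · 3553611.7 / 219961
   = 116.12
Design effect: 2.0 × 116.12 = 232.25.
Round up → n₁ = 233; n₂ = r·n₁ = 1.5 × 233 = 350.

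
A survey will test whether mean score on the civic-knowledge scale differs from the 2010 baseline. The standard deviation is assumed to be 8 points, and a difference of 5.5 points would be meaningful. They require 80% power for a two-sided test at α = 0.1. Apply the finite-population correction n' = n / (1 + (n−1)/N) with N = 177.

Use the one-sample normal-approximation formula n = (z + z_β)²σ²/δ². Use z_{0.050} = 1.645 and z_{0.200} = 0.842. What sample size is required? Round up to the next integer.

n = 13

n = (z_{α/2} + z_β)² · σ² / δ²
  = (1.645 + 0.842)² · 8² / 5.5²
  = 6.1852 · 64 / 30.25
  = 13.09
Finite-population correction (N = 177): 13.09 / (1 + (13.09 − 1)/177) = 12.25.
Round up → n = 13.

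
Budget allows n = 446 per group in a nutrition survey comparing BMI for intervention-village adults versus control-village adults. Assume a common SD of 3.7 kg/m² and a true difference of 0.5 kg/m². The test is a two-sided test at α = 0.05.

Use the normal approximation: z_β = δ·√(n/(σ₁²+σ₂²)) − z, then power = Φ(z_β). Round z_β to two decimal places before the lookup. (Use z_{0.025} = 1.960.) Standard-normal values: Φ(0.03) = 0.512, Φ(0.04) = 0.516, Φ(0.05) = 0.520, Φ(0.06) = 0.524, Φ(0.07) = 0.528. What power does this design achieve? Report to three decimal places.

z_β = δ·√(n/(σ₁²+σ₂²)) − z_{α/2}
    = 0.5 · √(446/27.38) − 1.960
    = 0.5 · 4.03600 − 1.960
    = 2.0180 − 1.960 = 0.0580 → 0.06
Power = Φ(0.06) = 0.524.

Power ≈ 0.524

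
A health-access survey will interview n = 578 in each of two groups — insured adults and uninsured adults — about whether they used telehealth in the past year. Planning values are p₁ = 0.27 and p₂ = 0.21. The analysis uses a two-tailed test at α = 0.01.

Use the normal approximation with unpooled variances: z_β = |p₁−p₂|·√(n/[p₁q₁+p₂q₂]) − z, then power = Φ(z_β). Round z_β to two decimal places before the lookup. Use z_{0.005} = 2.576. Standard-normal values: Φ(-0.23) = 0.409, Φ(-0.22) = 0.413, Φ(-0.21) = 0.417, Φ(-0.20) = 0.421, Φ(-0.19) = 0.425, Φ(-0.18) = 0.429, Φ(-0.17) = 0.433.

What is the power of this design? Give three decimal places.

z_β = |p₁−p₂|·√(n/[p₁q₁+p₂q₂]) − z_{α/2}
    = 0.06 · √(578/0.3630) − 2.576
    = 0.06 · 39.9035 − 2.576
    = 2.3942 − 2.576 = -0.1818 → -0.18
Power = Φ(-0.18) = 0.429.

Power ≈ 0.429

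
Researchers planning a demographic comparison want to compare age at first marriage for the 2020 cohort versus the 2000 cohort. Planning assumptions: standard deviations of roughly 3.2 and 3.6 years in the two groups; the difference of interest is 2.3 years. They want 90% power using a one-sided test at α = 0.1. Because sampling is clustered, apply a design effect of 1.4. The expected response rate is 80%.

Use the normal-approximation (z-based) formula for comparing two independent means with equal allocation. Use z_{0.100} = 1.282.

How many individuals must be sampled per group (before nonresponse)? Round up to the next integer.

n = 51 per group

n = (z_α + z_β)² · (σ₁² + σ₂²) / δ²
  = (1.282 + 1.282)² · (3.2² + 3.6² = 23.2) / 2.3²
  = 6.5741 · 23.2 / 5.29
  = 28.83
Design effect: 1.4 × 28.83 = 40.36.
Adjust for 80% response: 40.36 / 0.80 = 50.46.
Round up → n = 51 per group.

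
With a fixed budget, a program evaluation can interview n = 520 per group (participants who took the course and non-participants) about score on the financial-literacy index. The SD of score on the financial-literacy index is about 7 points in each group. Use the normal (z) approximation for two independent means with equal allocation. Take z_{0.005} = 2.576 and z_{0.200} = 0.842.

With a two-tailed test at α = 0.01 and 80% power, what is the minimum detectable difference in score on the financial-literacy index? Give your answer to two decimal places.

δ = (z_{α/2} + z_β) · √((σ₁²+σ₂²)/n)
  = (2.576 + 0.842) · √(98/520)
  = 3.418 · √0.18846
  = 3.418 · 0.4341
  = 1.4838

Minimum detectable difference ≈ 1.48 points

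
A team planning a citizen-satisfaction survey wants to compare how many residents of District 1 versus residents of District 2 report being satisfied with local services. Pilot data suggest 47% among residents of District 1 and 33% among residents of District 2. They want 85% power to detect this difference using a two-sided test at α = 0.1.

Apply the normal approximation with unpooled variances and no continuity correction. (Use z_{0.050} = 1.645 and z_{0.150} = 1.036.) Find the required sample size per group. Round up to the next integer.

n = 173 per group

n = (z_{α/2} + z_β)² · [p₁(1−p₁) + p₂(1−p₂)] / (p₁ − p₂)²
  = (1.645 + 1.036)² · (0.47·0.53 + 0.33·0.67) / (0.14)²
  = (2.681)² · (0.2491 + 0.2211) / 0.0196
  = 7.1878 · 0.4702 / 0.0196
  = 172.43
Round up → n = 173 per group.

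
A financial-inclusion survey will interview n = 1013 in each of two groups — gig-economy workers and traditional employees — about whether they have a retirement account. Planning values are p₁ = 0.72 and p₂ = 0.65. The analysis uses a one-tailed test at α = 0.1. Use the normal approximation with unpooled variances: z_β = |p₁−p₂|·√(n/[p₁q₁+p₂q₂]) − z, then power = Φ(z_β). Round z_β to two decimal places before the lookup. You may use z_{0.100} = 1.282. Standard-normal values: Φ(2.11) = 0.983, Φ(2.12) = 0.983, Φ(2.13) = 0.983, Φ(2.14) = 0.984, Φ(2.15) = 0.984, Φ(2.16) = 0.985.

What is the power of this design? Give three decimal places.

Power ≈ 0.983

z_β = |p₁−p₂|·√(n/[p₁q₁+p₂q₂]) − z_α
    = 0.07 · √(1013/0.4291) − 1.282
    = 0.07 · 48.5876 − 1.282
    = 3.4011 − 1.282 = 2.1191 → 2.12
Power = Φ(2.12) = 0.983.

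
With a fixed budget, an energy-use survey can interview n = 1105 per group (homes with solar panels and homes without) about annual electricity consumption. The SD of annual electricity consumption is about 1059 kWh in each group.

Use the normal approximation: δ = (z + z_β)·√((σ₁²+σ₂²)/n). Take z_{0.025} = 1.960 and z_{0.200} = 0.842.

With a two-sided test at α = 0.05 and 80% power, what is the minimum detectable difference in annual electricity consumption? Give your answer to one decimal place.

Minimum detectable difference ≈ 126.2 kWh

δ = (z_{α/2} + z_β) · √((σ₁²+σ₂²)/n)
  = (1.960 + 0.842) · √(2242962/1105)
  = 2.802 · √2029.8
  = 2.802 · 45.0536
  = 126.2403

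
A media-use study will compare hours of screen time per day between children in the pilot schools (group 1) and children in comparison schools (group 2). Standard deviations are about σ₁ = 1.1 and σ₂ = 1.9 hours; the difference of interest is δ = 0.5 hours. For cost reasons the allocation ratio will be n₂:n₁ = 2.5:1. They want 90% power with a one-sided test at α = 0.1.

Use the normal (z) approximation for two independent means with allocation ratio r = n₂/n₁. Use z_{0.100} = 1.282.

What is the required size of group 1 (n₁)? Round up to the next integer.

n₁ = (z_α + z_β)² · (σ₁² + σ₂²/r) / δ²
   = (1.282 + 1.282)² · (1.1² + 1.9²/2.5) / 0.5²
   = 6.5741 · (1.21 + 1.444) / 0.25
   = 6.5741 · 2.654 / 0.25
   = 69.79
Round up → n₁ = 70; n₂ = r·n₁ = 2.5 × 70 = 175.

n₁ = 70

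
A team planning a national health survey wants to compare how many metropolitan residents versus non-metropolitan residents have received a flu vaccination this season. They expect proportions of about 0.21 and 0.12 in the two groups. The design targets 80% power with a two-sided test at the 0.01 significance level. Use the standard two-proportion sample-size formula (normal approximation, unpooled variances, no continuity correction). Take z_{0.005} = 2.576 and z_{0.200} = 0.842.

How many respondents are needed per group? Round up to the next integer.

n = 392 per group

n = (z_{α/2} + z_β)² · [p₁(1−p₁) + p₂(1−p₂)] / (p₁ − p₂)²
  = (2.576 + 0.842)² · (0.21·0.79 + 0.12·0.88) / (0.09)²
  = (3.418)² · (0.1659 + 0.1056) / 0.0081
  = 11.6827 · 0.2715 / 0.0081
  = 391.59
Round up → n = 392 per group.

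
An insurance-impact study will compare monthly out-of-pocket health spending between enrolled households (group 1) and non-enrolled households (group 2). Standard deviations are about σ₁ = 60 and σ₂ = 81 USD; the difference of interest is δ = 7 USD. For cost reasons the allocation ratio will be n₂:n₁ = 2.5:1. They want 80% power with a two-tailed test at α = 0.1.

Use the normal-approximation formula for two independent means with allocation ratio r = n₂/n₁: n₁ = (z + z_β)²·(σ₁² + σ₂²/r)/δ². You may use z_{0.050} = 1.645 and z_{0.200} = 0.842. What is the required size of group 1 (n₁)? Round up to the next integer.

n₁ = (z_{α/2} + z_β)² · (σ₁² + σ₂²/r) / δ²
   = (1.645 + 0.842)² · (60² + 81²/2.5) / 7²
   = 6.1852 · (3600 + 2624.4) / 49
   = 6.1852 · 6224.4 / 49
   = 785.69
Round up → n₁ = 786; n₂ = r·n₁ = 2.5 × 786 = 1965.

n₁ = 786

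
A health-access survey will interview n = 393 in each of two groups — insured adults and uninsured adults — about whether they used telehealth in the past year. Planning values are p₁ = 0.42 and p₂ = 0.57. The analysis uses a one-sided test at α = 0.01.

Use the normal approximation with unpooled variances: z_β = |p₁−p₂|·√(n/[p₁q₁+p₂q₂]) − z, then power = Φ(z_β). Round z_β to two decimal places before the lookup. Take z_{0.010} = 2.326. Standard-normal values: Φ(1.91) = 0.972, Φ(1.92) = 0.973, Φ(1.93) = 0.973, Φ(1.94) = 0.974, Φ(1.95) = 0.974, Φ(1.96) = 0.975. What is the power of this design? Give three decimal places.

z_β = |p₁−p₂|·√(n/[p₁q₁+p₂q₂]) − z_α
    = 0.15 · √(393/0.4887) − 2.326
    = 0.15 · 28.3580 − 2.326
    = 4.2537 − 2.326 = 1.9277 → 1.93
Power = Φ(1.93) = 0.973.

Power ≈ 0.973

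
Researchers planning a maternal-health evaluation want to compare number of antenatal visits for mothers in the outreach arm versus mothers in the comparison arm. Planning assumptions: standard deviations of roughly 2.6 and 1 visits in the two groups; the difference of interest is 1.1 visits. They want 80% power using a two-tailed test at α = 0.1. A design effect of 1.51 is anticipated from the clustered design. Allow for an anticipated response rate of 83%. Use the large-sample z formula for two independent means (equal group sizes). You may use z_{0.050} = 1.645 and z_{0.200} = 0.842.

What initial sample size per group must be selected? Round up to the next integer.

n = (z_{α/2} + z_β)² · (σ₁² + σ₂²) / δ²
  = (1.645 + 0.842)² · (2.6² + 1² = 7.76) / 1.1²
  = 6.1852 · 7.76 / 1.21
  = 39.67
Design effect: 1.51 × 39.67 = 59.90.
Adjust for 83% response: 59.90 / 0.83 = 72.17.
Round up → n = 73 per group.

n = 73 per group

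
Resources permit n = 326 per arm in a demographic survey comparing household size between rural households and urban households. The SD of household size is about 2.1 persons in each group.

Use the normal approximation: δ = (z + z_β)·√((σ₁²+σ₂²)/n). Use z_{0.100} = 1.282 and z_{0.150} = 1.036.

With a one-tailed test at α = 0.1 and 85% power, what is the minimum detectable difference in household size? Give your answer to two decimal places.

δ = (z_α + z_β) · √((σ₁²+σ₂²)/n)
  = (1.282 + 1.036) · √(8.82/326)
  = 2.318 · √0.02706
  = 2.318 · 0.1645
  = 0.3813

Minimum detectable difference ≈ 0.38 persons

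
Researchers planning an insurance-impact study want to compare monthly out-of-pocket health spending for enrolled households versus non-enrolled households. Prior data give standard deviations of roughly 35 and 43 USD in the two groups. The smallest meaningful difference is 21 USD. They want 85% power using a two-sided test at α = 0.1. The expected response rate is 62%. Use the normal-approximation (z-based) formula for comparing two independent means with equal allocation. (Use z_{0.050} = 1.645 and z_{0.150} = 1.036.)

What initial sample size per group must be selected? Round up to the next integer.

n = 81 per group

n = (z_{α/2} + z_β)² · (σ₁² + σ₂²) / δ²
  = (1.645 + 1.036)² · (35² + 43² = 3074) / 21²
  = 7.1878 · 3074 / 441
  = 50.10
Adjust for 62% response: 50.10 / 0.62 = 80.81.
Round up → n = 81 per group.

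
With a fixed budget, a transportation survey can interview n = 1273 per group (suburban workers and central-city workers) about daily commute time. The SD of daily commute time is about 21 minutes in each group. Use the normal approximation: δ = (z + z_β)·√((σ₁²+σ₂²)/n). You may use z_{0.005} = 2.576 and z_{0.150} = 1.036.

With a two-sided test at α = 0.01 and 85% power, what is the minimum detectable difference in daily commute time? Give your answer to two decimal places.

Minimum detectable difference ≈ 3.01 minutes

δ = (z_{α/2} + z_β) · √((σ₁²+σ₂²)/n)
  = (2.576 + 1.036) · √(882/1273)
  = 3.612 · √0.69285
  = 3.612 · 0.8324
  = 3.0065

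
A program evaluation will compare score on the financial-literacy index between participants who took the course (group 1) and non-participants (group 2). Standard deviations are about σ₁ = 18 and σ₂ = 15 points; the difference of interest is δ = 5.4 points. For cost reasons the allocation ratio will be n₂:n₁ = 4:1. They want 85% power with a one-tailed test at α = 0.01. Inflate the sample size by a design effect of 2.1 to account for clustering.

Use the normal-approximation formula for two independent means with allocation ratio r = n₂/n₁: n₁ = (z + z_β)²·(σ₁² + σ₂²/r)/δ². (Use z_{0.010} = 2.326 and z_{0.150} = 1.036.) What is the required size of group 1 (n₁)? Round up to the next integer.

n₁ = 310

n₁ = (z_α + z_β)² · (σ₁² + σ₂²/r) / δ²
   = (2.326 + 1.036)² · (18² + 15²/4) / 5.4²
   = 11.3030 · (324 + 56.25) / 29.16
   = 11.3030 · 380.25 / 29.16
   = 147.39
Design effect: 2.1 × 147.39 = 309.53.
Round up → n₁ = 310; n₂ = r·n₁ = 4 × 310 = 1240.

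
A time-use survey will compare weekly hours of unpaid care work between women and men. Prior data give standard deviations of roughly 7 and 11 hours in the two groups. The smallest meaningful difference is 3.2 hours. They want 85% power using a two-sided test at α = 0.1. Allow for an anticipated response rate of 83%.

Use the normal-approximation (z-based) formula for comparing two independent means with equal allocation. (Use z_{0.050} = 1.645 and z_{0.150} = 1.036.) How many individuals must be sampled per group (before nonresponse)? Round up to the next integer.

n = (z_{α/2} + z_β)² · (σ₁² + σ₂²) / δ²
  = (1.645 + 1.036)² · (7² + 11² = 170) / 3.2²
  = 7.1878 · 170 / 10.24
  = 119.33
Adjust for 83% response: 119.33 / 0.83 = 143.77.
Round up → n = 144 per group.

n = 144 per group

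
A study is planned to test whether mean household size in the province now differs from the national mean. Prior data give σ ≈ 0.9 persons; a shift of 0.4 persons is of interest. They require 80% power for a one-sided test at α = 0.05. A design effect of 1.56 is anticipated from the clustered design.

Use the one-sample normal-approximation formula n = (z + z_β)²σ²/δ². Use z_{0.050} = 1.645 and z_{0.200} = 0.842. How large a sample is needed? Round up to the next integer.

n = 49

n = (z_α + z_β)² · σ² / δ²
  = (1.645 + 0.842)² · 0.9² / 0.4²
  = 6.1852 · 0.81 / 0.16
  = 31.31
Design effect: 1.56 × 31.31 = 48.85.
Round up → n = 49.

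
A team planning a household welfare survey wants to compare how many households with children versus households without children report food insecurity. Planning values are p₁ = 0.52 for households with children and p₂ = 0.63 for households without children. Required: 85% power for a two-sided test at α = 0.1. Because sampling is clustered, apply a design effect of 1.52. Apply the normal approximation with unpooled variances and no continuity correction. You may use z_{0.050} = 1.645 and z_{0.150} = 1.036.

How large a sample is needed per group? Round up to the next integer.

n = 436 per group

n = (z_{α/2} + z_β)² · [p₁(1−p₁) + p₂(1−p₂)] / (p₁ − p₂)²
  = (1.645 + 1.036)² · (0.52·0.48 + 0.63·0.37) / (-0.11)²
  = (2.681)² · (0.2496 + 0.2331) / 0.0121
  = 7.1878 · 0.4827 / 0.0121
  = 286.74
Design effect: 1.52 × 286.74 = 435.84.
Round up → n = 436 per group.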